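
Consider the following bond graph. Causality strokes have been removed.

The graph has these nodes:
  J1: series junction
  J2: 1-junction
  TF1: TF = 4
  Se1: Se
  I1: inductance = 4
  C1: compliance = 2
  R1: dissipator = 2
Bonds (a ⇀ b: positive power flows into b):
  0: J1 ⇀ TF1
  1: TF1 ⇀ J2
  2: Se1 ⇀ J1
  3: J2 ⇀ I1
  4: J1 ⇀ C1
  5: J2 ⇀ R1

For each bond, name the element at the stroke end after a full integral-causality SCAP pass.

β0 stroke at TF1
β1 stroke at J2
β2 stroke at J1
β3 stroke at I1
β4 stroke at J1
β5 stroke at J2

b2 stroke at J1  (Se1 fixes effort; stroke away)
b3 stroke at I1  (prefer integral on I1)
b1 stroke at J2  (J2 flow already set via bond 3)
b5 stroke at J2  (common-f at J2 fixed by 3)
b0 stroke at TF1  (TF TF1: opposite of bond 1)
b4 stroke at J1  (1-jn J1 has f-setter on 0)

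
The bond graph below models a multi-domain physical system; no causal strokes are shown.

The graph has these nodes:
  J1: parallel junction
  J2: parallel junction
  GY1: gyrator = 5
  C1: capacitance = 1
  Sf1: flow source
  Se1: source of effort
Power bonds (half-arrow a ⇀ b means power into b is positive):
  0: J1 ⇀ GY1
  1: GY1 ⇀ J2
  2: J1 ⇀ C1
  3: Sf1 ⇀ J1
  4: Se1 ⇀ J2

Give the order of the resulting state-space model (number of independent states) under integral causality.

β3 stroke→Sf1  (Sf1 (Sf) sets flow on bond)
β4 stroke→J2  (Se1: effort source, stroke at far end)
β1 stroke→GY1  (0-jn J2 has e-setter on 4)
β0 stroke→GY1  (GY1: gyrator matches bond 1)
β2 stroke→J1  (closing 0-jn rule on J1)

1  (C1 all integral)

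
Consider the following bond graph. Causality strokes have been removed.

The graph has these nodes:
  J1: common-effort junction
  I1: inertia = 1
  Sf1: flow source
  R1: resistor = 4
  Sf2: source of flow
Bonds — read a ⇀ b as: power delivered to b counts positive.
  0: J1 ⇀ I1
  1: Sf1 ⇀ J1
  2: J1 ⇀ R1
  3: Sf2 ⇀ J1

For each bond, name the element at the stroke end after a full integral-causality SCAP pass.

bond 0 →I1
bond 1 →Sf1
bond 2 →J1
bond 3 →Sf2

#1 stroke→Sf1  (Sf1: flow source, stroke at near end)
#3 stroke→Sf2  (source Sf2 imposes f)
#0 stroke→I1  (I1: I, integral causality)
#2 stroke→J1  (J1: last free bond brings effort in)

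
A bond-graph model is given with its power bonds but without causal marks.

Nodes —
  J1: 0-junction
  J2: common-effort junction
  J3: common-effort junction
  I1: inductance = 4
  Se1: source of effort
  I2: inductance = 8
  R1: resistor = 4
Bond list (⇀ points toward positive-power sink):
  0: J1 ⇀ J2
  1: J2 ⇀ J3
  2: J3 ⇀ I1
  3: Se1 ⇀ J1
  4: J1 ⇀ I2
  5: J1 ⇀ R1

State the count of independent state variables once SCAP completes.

β3 |J1  (Se1 (Se) sets effort on bond)
β0 |J2  (0-jn J1 has e-setter on 3)
β4 |I2  (J1: bond 3 brought effort, rest push out)
β5 |R1  (0-jn J1 has e-setter on 3)
β1 |J3  (J2 effort already set via bond 0)
β2 |I1  (J3: bond 1 brought effort, rest push out)

2  (I1, I2 all integral)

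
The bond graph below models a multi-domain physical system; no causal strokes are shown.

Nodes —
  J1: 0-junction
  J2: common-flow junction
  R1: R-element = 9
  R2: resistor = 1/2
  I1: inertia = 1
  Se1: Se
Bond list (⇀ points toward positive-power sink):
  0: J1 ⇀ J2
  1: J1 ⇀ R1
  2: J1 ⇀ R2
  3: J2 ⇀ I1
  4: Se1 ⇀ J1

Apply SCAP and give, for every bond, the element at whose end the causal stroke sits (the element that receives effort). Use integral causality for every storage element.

β0 |J2
β1 |R1
β2 |R2
β3 |I1
β4 |J1

#4 |J1  (Se1 (Se) sets effort on bond)
#0 |J2  (J1: bond 4 brought effort, rest push out)
#1 |R1  (0-jn J1 has e-setter on 4)
#2 |R2  (0-jn J1 has e-setter on 4)
#3 |I1  (closing 1-jn rule on J2)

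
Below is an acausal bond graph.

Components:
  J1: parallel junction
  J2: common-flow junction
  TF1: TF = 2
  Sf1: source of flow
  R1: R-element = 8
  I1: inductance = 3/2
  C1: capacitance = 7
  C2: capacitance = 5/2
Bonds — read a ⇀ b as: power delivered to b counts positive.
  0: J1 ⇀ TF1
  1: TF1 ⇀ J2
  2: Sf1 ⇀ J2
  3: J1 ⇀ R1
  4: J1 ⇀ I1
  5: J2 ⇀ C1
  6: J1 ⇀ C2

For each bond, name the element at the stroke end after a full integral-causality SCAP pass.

#0 stroke at TF1
#1 stroke at J2
#2 stroke at Sf1
#3 stroke at R1
#4 stroke at I1
#5 stroke at J2
#6 stroke at J1

#2 →Sf1  (Sf1 (Sf) sets flow on bond)
#1 →J2  (J2 flow already set via bond 2)
#5 →J2  (J2 flow already set via bond 2)
#0 →TF1  (through TF1, causality passes straight; one stroke at TF1)
#4 →I1  (I1 outputs flow p/I1)
#6 →J1  (C2: C, integral causality)
#3 →R1  (J1: bond 6 brought effort, rest push out)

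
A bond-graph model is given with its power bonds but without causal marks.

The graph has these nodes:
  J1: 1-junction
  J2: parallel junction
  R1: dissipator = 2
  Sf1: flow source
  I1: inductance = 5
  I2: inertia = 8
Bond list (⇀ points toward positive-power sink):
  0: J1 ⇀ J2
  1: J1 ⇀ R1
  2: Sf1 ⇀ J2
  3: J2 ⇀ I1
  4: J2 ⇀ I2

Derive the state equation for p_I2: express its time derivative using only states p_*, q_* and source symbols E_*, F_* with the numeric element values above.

#2 |Sf1  (Sf1: flow source, stroke at near end)
#3 |I1  (I1: I, integral causality)
#4 |I2  (I2 integral (f out))
#0 |J2  (closing 0-jn rule on J2)
#1 |J1  (J1 flow already set via bond 0)

dp_I2/dt = 2*F_Sf1 - 2*p_I1/5 - p_I2/4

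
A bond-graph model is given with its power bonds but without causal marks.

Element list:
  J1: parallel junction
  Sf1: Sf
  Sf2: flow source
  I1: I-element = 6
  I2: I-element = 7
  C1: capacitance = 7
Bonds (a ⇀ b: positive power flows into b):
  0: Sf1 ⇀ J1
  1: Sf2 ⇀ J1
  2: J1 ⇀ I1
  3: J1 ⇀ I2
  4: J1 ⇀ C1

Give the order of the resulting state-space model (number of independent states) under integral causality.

β0 |Sf1  (source Sf1 imposes f)
β1 |Sf2  (Sf2 fixes flow; stroke at Sf2)
β2 |I1  (prefer integral on I1)
β3 |I2  (I2: I, integral causality)
β4 |J1  (only one effort-in slot at J1)

3  (C1, I1, I2 all integral)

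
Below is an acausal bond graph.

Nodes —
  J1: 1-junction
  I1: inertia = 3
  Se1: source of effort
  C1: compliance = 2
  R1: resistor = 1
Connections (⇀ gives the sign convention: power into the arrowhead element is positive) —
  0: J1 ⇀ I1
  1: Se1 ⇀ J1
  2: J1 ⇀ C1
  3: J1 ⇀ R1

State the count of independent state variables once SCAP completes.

2  (C1, I1 all integral)

bond 1 stroke→J1  (Se1 (Se) sets effort on bond)
bond 0 stroke→I1  (I1: I, integral causality)
bond 2 stroke→J1  (J1: bond 0 brought flow, rest push out)
bond 3 stroke→J1  (J1: bond 0 brought flow, rest push out)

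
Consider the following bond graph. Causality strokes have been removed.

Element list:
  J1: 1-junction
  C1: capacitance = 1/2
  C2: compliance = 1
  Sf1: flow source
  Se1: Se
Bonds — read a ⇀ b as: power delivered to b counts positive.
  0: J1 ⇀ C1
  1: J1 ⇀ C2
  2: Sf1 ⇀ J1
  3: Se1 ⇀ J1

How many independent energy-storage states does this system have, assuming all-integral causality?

#2 stroke→Sf1  (source Sf1 imposes f)
#3 stroke→J1  (source Se1 imposes e)
#0 stroke→J1  (1-jn J1 has f-setter on 2)
#1 stroke→J1  (1-jn J1 has f-setter on 2)

2  (C1, C2 all integral)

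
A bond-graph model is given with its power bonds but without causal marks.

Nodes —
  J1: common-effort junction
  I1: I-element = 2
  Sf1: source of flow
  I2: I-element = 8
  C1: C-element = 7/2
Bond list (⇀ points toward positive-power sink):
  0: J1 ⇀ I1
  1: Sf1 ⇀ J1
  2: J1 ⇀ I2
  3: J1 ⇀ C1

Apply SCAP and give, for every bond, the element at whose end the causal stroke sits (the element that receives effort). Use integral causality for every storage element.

bond 1 stroke→Sf1  (Sf1 fixes flow; stroke at Sf1)
bond 0 stroke→I1  (I1 integral (f out))
bond 2 stroke→I2  (I2: I, integral causality)
bond 3 stroke→J1  (only one effort-in slot at J1)

#0 stroke→I1
#1 stroke→Sf1
#2 stroke→I2
#3 stroke→J1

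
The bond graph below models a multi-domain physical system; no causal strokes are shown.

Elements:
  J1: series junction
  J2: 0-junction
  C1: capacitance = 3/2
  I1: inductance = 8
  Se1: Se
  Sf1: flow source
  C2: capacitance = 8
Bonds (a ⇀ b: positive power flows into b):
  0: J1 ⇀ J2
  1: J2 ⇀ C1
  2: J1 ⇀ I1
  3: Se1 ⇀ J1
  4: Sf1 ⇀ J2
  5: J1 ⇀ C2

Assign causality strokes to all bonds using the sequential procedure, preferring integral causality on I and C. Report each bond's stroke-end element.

bond 0 →J1
bond 1 →J2
bond 2 →I1
bond 3 →J1
bond 4 →Sf1
bond 5 →J1

bond 3 stroke at J1  (Se1 fixes effort; stroke away)
bond 4 stroke at Sf1  (Sf1: flow source, stroke at near end)
bond 1 stroke at J2  (C1 integral (e out))
bond 0 stroke at J1  (0-jn J2 has e-setter on 1)
bond 2 stroke at I1  (prefer integral on I1)
bond 5 stroke at J1  (J1: bond 2 brought flow, rest push out)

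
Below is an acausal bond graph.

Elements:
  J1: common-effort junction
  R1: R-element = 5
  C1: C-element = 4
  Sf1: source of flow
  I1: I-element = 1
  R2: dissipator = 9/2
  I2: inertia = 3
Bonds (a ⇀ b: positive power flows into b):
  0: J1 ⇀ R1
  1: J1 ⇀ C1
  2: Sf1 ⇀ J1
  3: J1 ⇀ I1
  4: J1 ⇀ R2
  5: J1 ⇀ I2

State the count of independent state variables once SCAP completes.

3  (C1, I1, I2 all integral)

bond 2 →Sf1  (Sf1 (Sf) sets flow on bond)
bond 1 →J1  (C1 integral (e out))
bond 0 →R1  (J1: bond 1 brought effort, rest push out)
bond 3 →I1  (J1: bond 1 brought effort, rest push out)
bond 4 →R2  (J1: bond 1 brought effort, rest push out)
bond 5 →I2  (common-e at J1 fixed by 1)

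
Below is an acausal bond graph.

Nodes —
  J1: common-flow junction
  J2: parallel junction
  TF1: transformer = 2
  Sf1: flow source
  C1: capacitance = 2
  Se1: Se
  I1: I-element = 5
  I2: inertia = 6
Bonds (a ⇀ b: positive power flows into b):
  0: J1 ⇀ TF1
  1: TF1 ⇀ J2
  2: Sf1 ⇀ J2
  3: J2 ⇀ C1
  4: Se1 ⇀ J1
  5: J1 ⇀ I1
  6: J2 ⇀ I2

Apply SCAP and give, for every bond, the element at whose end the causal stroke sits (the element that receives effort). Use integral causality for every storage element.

bond 2 stroke at Sf1  (Sf1: flow source, stroke at near end)
bond 4 stroke at J1  (Se1 fixes effort; stroke away)
bond 3 stroke at J2  (C1: C, integral causality)
bond 1 stroke at TF1  (J2 effort already set via bond 3)
bond 6 stroke at I2  (common-e at J2 fixed by 3)
bond 0 stroke at J1  (through TF1, causality passes straight; one stroke at TF1)
bond 5 stroke at I1  (J1: last free bond brings flow in)

bond 0 stroke at J1
bond 1 stroke at TF1
bond 2 stroke at Sf1
bond 3 stroke at J2
bond 4 stroke at J1
bond 5 stroke at I1
bond 6 stroke at I2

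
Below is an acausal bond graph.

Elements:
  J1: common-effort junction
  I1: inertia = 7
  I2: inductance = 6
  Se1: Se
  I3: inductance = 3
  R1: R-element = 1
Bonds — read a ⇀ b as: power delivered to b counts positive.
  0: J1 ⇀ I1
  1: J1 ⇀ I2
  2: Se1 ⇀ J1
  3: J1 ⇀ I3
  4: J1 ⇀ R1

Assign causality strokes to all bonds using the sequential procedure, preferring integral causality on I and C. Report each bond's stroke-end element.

bond 2 →J1  (source Se1 imposes e)
bond 0 →I1  (0-jn J1 has e-setter on 2)
bond 1 →I2  (0-jn J1 has e-setter on 2)
bond 3 →I3  (J1: bond 2 brought effort, rest push out)
bond 4 →R1  (common-e at J1 fixed by 2)

#0 stroke→I1
#1 stroke→I2
#2 stroke→J1
#3 stroke→I3
#4 stroke→R1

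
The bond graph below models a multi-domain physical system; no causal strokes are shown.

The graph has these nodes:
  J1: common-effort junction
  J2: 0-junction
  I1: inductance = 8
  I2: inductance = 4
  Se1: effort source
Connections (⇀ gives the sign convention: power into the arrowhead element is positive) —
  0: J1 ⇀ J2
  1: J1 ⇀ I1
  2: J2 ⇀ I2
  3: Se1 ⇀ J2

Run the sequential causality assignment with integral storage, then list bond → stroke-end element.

b3 stroke at J2  (source Se1 imposes e)
b0 stroke at J1  (J2 effort already set via bond 3)
b2 stroke at I2  (0-jn J2 has e-setter on 3)
b1 stroke at I1  (J1: bond 0 brought effort, rest push out)

#0 →J1
#1 →I1
#2 →I2
#3 →J2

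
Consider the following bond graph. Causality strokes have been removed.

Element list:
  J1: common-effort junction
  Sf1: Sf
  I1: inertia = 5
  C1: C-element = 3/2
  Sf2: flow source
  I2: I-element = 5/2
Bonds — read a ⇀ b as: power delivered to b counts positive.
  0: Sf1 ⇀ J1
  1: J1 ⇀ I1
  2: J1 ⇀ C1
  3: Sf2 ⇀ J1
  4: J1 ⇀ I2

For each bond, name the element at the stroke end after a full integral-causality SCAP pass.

β0 |Sf1  (source Sf1 imposes f)
β3 |Sf2  (Sf2 (Sf) sets flow on bond)
β1 |I1  (I1 outputs flow p/I1)
β2 |J1  (C1: C, integral causality)
β4 |I2  (0-jn J1 has e-setter on 2)

β0 stroke→Sf1
β1 stroke→I1
β2 stroke→J1
β3 stroke→Sf2
β4 stroke→I2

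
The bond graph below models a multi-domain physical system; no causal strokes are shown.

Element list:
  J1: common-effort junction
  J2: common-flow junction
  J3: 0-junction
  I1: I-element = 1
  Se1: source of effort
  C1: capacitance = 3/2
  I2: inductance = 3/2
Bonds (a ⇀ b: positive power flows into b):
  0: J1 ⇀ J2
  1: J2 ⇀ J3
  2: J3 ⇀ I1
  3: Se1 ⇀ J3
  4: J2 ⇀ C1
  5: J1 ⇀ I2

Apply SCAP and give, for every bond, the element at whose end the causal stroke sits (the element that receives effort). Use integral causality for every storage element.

b0 stroke→J1
b1 stroke→J2
b2 stroke→I1
b3 stroke→J3
b4 stroke→J2
b5 stroke→I2

β3 →J3  (source Se1 imposes e)
β1 →J2  (J3: bond 3 brought effort, rest push out)
β2 →I1  (J3: bond 3 brought effort, rest push out)
β4 →J2  (C1 integral (e out))
β0 →J1  (closing 1-jn rule on J2)
β5 →I2  (common-e at J1 fixed by 0)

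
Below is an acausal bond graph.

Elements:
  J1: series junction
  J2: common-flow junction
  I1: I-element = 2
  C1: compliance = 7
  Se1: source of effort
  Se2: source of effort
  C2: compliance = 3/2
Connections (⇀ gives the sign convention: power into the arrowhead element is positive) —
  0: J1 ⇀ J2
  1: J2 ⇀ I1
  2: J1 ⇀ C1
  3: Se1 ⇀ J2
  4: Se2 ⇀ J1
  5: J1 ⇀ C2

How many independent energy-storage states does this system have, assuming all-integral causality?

bond 3 |J2  (source Se1 imposes e)
bond 4 |J1  (Se2 (Se) sets effort on bond)
bond 1 |I1  (I1 integral (f out))
bond 0 |J2  (J2 flow already set via bond 1)
bond 2 |J1  (1-jn J1 has f-setter on 0)
bond 5 |J1  (1-jn J1 has f-setter on 0)

3  (C1, C2, I1 all integral)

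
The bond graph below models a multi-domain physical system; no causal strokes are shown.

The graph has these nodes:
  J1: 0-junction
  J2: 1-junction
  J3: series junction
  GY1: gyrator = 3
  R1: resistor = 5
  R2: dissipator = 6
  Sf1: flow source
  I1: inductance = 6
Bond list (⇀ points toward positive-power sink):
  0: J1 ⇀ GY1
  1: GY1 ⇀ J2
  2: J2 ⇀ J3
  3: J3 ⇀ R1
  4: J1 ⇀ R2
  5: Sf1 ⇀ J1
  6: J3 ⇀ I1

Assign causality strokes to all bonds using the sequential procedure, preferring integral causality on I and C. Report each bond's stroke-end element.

b5 stroke→Sf1  (Sf1 fixes flow; stroke at Sf1)
b6 stroke→I1  (I1 integral (f out))
b2 stroke→J3  (1-jn J3 has f-setter on 6)
b3 stroke→J3  (J3 flow already set via bond 6)
b1 stroke→J2  (common-f at J2 fixed by 2)
b0 stroke→J1  (GY1: gyrator matches bond 1)
b4 stroke→R2  (J1: bond 0 brought effort, rest push out)

b0 →J1
b1 →J2
b2 →J3
b3 →J3
b4 →R2
b5 →Sf1
b6 →I1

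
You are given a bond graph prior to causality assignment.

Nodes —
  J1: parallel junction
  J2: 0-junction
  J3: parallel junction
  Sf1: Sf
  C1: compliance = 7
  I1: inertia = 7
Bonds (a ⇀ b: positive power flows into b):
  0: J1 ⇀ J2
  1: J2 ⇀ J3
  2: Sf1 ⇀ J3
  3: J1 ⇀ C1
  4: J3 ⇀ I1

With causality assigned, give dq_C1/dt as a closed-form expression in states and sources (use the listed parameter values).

#2 |Sf1  (Sf1: flow source, stroke at near end)
#3 |J1  (C1 outputs effort q/C1)
#0 |J2  (0-jn J1 has e-setter on 3)
#1 |J3  (common-e at J2 fixed by 0)
#4 |I1  (common-e at J3 fixed by 1)

dq_C1/dt = F_Sf1 - p_I1/7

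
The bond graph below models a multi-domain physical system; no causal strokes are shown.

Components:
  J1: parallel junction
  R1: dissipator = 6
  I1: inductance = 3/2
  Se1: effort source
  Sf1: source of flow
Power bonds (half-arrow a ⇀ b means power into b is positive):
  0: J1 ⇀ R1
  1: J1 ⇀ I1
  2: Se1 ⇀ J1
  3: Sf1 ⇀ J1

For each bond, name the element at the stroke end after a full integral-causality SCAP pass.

#2 |J1  (Se1 (Se) sets effort on bond)
#3 |Sf1  (Sf1: flow source, stroke at near end)
#0 |R1  (common-e at J1 fixed by 2)
#1 |I1  (0-jn J1 has e-setter on 2)

b0 stroke at R1
b1 stroke at I1
b2 stroke at J1
b3 stroke at Sf1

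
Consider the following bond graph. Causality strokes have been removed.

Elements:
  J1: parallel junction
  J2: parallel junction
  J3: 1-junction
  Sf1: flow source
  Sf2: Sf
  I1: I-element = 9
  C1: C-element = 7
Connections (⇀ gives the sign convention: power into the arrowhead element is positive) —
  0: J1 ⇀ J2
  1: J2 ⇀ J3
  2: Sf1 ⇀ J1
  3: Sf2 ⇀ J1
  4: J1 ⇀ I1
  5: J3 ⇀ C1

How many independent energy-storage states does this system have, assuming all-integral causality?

2  (C1, I1 all integral)

bond 2 stroke→Sf1  (source Sf1 imposes f)
bond 3 stroke→Sf2  (Sf2: flow source, stroke at near end)
bond 4 stroke→I1  (I1 outputs flow p/I1)
bond 0 stroke→J1  (J1: last free bond brings effort in)
bond 1 stroke→J2  (closing 0-jn rule on J2)
bond 5 stroke→J3  (J3: bond 1 brought flow, rest push out)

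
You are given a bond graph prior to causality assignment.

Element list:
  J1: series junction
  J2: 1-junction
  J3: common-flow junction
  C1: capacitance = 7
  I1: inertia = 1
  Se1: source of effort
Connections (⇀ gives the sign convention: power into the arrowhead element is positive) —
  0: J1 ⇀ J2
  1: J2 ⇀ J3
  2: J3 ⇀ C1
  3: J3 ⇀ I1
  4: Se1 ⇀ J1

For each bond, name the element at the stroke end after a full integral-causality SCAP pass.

b4 stroke at J1  (source Se1 imposes e)
b0 stroke at J2  (closing 1-jn rule on J1)
b1 stroke at J3  (closing 1-jn rule on J2)
b2 stroke at J3  (prefer integral on C1)
b3 stroke at I1  (J3 needs exactly one f-in)

bond 0 →J2
bond 1 →J3
bond 2 →J3
bond 3 →I1
bond 4 →J1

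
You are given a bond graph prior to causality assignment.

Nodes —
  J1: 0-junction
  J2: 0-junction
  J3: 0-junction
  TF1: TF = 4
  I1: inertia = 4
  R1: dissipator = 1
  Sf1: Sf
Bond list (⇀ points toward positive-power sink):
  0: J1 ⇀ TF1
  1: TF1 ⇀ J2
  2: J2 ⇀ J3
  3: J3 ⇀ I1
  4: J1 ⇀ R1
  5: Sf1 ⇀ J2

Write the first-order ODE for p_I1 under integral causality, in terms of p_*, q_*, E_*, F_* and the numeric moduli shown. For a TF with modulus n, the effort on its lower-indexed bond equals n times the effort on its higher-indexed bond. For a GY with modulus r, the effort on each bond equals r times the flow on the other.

dp_I1/dt = F_Sf1/16 - p_I1/64

bond 5 stroke→Sf1  (Sf1: flow source, stroke at near end)
bond 3 stroke→I1  (I1 integral (f out))
bond 2 stroke→J3  (only one effort-in slot at J3)
bond 1 stroke→J2  (closing 0-jn rule on J2)
bond 0 stroke→TF1  (TF1 one-in-one-out from 1)
bond 4 stroke→J1  (closing 0-jn rule on J1)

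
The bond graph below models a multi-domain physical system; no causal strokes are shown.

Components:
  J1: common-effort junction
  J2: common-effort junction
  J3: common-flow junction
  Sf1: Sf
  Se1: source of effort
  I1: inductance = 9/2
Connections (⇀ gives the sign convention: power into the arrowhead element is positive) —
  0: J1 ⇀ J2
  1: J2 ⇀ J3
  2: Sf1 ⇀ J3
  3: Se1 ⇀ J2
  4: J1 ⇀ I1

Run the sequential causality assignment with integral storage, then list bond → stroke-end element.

β2 |Sf1  (Sf1: flow source, stroke at near end)
β3 |J2  (Se1 fixes effort; stroke away)
β0 |J1  (0-jn J2 has e-setter on 3)
β1 |J3  (J2: bond 3 brought effort, rest push out)
β4 |I1  (J1: bond 0 brought effort, rest push out)

β0 →J1
β1 →J3
β2 →Sf1
β3 →J2
β4 →I1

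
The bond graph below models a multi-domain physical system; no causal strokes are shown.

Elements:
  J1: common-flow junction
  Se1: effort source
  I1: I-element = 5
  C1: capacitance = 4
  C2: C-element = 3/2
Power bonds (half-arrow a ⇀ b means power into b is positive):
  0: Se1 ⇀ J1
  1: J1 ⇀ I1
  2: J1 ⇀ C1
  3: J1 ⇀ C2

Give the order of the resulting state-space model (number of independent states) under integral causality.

b0 stroke→J1  (Se1 (Se) sets effort on bond)
b1 stroke→I1  (I1: I, integral causality)
b2 stroke→J1  (common-f at J1 fixed by 1)
b3 stroke→J1  (J1: bond 1 brought flow, rest push out)

3  (C1, C2, I1 all integral)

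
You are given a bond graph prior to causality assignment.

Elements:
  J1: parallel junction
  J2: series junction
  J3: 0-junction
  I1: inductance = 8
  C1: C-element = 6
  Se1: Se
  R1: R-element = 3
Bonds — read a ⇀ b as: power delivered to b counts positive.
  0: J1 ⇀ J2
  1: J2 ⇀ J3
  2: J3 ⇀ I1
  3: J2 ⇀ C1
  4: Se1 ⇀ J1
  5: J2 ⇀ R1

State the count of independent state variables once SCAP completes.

2  (C1, I1 all integral)

β4 →J1  (source Se1 imposes e)
β0 →J2  (common-e at J1 fixed by 4)
β2 →I1  (prefer integral on I1)
β1 →J3  (closing 0-jn rule on J3)
β3 →J2  (common-f at J2 fixed by 1)
β5 →J2  (common-f at J2 fixed by 1)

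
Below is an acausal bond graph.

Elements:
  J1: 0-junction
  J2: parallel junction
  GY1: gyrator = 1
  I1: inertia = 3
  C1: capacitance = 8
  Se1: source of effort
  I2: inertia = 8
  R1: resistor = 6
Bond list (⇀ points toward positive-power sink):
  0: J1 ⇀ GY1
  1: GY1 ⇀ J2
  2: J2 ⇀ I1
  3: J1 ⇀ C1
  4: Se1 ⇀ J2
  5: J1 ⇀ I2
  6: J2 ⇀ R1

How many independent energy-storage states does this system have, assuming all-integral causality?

#4 |J2  (Se1 (Se) sets effort on bond)
#1 |GY1  (J2: bond 4 brought effort, rest push out)
#2 |I1  (0-jn J2 has e-setter on 4)
#6 |R1  (0-jn J2 has e-setter on 4)
#0 |GY1  (GY1 both-in/both-out from 1)
#3 |J1  (C1: C, integral causality)
#5 |I2  (common-e at J1 fixed by 3)

3  (C1, I1, I2 all integral)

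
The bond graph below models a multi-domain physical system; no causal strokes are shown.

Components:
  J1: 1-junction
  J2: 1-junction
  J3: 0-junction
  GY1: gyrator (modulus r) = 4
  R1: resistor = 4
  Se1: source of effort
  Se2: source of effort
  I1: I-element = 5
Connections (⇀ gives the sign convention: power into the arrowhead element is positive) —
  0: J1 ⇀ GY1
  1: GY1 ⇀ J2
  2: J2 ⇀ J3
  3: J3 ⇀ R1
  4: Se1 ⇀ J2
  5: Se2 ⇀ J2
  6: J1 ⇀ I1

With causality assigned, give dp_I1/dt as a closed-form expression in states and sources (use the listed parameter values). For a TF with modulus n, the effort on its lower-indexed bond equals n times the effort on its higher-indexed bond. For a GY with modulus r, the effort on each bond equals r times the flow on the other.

β4 →J2  (Se1: effort source, stroke at far end)
β5 →J2  (source Se2 imposes e)
β6 →I1  (prefer integral on I1)
β0 →J1  (J1 flow already set via bond 6)
β1 →J2  (GY GY1: same side as bond 0)
β2 →J3  (J2 needs exactly one f-in)
β3 →R1  (common-e at J3 fixed by 2)

dp_I1/dt = -E_Se1 - E_Se2 - 4*p_I1/5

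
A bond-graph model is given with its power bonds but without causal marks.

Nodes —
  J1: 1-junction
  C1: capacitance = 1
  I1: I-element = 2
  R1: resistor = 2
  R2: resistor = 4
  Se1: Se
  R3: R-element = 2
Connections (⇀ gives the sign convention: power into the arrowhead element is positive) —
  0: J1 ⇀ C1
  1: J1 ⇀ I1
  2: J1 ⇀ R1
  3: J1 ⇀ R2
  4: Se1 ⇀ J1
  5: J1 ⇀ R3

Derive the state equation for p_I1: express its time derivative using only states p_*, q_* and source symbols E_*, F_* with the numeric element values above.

dp_I1/dt = E_Se1 - 4*p_I1 - q_C1

b4 |J1  (Se1: effort source, stroke at far end)
b0 |J1  (prefer integral on C1)
b1 |I1  (I1: I, integral causality)
b2 |J1  (common-f at J1 fixed by 1)
b3 |J1  (common-f at J1 fixed by 1)
b5 |J1  (J1: bond 1 brought flow, rest push out)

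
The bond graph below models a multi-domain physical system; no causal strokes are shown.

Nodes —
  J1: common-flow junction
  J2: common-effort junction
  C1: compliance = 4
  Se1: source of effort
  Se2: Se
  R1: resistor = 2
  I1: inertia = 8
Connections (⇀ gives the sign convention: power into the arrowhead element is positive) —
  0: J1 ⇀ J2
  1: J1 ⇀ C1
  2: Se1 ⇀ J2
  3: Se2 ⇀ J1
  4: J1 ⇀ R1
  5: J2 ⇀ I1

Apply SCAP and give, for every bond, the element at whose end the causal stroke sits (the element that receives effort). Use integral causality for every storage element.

β2 stroke at J2  (Se1: effort source, stroke at far end)
β3 stroke at J1  (Se2 fixes effort; stroke away)
β0 stroke at J1  (0-jn J2 has e-setter on 2)
β5 stroke at I1  (common-e at J2 fixed by 2)
β1 stroke at J1  (C1 integral (e out))
β4 stroke at R1  (J1 needs exactly one f-in)

β0 stroke at J1
β1 stroke at J1
β2 stroke at J2
β3 stroke at J1
β4 stroke at R1
β5 stroke at I1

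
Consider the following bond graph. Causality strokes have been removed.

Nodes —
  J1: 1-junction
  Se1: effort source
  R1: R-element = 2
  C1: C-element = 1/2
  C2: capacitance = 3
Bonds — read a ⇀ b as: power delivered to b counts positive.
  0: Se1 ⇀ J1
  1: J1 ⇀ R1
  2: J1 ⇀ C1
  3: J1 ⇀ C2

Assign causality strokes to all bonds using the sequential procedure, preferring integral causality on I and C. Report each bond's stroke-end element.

bond 0 →J1  (source Se1 imposes e)
bond 2 →J1  (C1 integral (e out))
bond 3 →J1  (C2 integral (e out))
bond 1 →R1  (only one flow-in slot at J1)

b0 stroke→J1
b1 stroke→R1
b2 stroke→J1
b3 stroke→J1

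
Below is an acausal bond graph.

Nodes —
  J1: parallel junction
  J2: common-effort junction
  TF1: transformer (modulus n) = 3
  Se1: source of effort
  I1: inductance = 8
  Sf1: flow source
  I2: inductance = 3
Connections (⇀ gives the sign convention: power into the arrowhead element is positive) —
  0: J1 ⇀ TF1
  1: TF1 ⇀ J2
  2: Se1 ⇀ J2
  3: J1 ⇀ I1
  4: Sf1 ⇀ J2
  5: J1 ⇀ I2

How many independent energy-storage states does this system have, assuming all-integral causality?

2  (I1, I2 all integral)

β2 stroke→J2  (Se1 (Se) sets effort on bond)
β4 stroke→Sf1  (Sf1 (Sf) sets flow on bond)
β1 stroke→TF1  (common-e at J2 fixed by 2)
β0 stroke→J1  (TF TF1: opposite of bond 1)
β3 stroke→I1  (common-e at J1 fixed by 0)
β5 stroke→I2  (common-e at J1 fixed by 0)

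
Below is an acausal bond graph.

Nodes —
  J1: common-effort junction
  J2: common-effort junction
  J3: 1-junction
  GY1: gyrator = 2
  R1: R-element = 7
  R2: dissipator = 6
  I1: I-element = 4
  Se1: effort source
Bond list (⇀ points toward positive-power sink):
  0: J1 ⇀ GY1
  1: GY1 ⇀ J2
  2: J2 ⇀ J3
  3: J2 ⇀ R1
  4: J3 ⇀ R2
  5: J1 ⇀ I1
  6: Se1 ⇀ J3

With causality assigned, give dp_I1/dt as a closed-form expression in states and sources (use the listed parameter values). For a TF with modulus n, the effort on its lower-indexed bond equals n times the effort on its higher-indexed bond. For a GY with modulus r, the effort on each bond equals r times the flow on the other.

bond 6 stroke at J3  (Se1 fixes effort; stroke away)
bond 5 stroke at I1  (I1: I, integral causality)
bond 0 stroke at J1  (only one effort-in slot at J1)
bond 1 stroke at J2  (through GY1, causality inverts; strokes same side of GY1)
bond 2 stroke at J3  (J2: bond 1 brought effort, rest push out)
bond 3 stroke at R1  (common-e at J2 fixed by 1)
bond 4 stroke at R2  (closing 1-jn rule on J3)

dp_I1/dt = E_Se1/3 - 13*p_I1/42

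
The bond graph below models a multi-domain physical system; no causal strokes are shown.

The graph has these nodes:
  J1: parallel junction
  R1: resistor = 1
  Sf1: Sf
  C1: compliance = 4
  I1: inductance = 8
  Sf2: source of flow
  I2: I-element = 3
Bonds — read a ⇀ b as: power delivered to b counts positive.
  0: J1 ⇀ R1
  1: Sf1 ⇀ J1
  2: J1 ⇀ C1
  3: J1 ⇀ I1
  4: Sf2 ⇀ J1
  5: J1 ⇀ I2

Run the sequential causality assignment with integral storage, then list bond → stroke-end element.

β1 |Sf1  (Sf1 fixes flow; stroke at Sf1)
β4 |Sf2  (source Sf2 imposes f)
β2 |J1  (prefer integral on C1)
β0 |R1  (J1: bond 2 brought effort, rest push out)
β3 |I1  (J1 effort already set via bond 2)
β5 |I2  (J1 effort already set via bond 2)

β0 stroke→R1
β1 stroke→Sf1
β2 stroke→J1
β3 stroke→I1
β4 stroke→Sf2
β5 stroke→I2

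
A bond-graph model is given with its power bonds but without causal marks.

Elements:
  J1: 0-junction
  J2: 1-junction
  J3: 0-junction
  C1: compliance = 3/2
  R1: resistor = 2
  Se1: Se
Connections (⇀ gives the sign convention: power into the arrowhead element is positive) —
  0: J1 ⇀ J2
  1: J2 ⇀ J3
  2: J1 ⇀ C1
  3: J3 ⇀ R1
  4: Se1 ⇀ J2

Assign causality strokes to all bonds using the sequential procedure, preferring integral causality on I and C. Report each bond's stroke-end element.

bond 4 stroke at J2  (source Se1 imposes e)
bond 2 stroke at J1  (C1 integral (e out))
bond 0 stroke at J2  (common-e at J1 fixed by 2)
bond 1 stroke at J3  (closing 1-jn rule on J2)
bond 3 stroke at R1  (J3: bond 1 brought effort, rest push out)

#0 →J2
#1 →J3
#2 →J1
#3 →R1
#4 →J2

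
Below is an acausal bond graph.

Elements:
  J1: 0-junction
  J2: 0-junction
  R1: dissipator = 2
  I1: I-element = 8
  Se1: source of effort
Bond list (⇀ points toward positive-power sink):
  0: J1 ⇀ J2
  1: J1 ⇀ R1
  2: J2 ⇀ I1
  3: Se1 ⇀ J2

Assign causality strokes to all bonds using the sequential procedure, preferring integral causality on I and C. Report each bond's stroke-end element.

#3 stroke→J2  (Se1: effort source, stroke at far end)
#0 stroke→J1  (J2: bond 3 brought effort, rest push out)
#2 stroke→I1  (J2: bond 3 brought effort, rest push out)
#1 stroke→R1  (common-e at J1 fixed by 0)

b0 |J1
b1 |R1
b2 |I1
b3 |J2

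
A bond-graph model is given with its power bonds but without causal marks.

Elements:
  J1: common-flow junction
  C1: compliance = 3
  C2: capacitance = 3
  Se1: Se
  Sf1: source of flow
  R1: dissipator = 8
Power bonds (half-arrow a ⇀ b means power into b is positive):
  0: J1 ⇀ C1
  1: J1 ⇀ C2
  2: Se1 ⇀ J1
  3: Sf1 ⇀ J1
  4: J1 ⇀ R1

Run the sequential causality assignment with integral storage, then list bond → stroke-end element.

bond 0 →J1
bond 1 →J1
bond 2 →J1
bond 3 →Sf1
bond 4 →J1

#2 →J1  (Se1 fixes effort; stroke away)
#3 →Sf1  (Sf1 fixes flow; stroke at Sf1)
#0 →J1  (1-jn J1 has f-setter on 3)
#1 →J1  (1-jn J1 has f-setter on 3)
#4 →J1  (J1 flow already set via bond 3)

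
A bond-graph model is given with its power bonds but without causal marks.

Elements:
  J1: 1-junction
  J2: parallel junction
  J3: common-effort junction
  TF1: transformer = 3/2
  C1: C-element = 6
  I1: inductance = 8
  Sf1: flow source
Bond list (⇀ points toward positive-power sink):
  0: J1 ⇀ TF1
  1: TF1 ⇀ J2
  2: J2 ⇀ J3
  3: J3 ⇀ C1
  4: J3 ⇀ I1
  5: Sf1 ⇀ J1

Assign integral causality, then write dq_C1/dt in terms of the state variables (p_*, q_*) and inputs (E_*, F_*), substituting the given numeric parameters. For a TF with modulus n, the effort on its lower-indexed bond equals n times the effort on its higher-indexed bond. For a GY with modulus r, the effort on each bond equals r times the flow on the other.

dq_C1/dt = 3*F_Sf1/2 - p_I1/8

#5 |Sf1  (Sf1 (Sf) sets flow on bond)
#0 |J1  (J1: bond 5 brought flow, rest push out)
#1 |TF1  (TF1: transformer flips bond 0)
#2 |J2  (closing 0-jn rule on J2)
#3 |J3  (C1 outputs effort q/C1)
#4 |I1  (J3: bond 3 brought effort, rest push out)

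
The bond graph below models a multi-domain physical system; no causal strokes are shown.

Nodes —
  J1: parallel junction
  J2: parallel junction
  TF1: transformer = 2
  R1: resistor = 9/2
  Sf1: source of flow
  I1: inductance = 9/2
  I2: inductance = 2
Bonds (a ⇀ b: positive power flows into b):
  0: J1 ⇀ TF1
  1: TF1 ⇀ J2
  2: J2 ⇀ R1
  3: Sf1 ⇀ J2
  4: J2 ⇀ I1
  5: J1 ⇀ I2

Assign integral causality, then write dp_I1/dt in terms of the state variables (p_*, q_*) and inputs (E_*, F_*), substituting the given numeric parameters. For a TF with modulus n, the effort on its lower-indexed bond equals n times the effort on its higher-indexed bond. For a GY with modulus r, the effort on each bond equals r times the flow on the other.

#3 stroke at Sf1  (Sf1: flow source, stroke at near end)
#4 stroke at I1  (I1 integral (f out))
#5 stroke at I2  (I2 integral (f out))
#0 stroke at J1  (only one effort-in slot at J1)
#1 stroke at TF1  (TF1 one-in-one-out from 0)
#2 stroke at J2  (J2: last free bond brings effort in)

dp_I1/dt = 9*F_Sf1/2 - p_I1 - 9*p_I2/2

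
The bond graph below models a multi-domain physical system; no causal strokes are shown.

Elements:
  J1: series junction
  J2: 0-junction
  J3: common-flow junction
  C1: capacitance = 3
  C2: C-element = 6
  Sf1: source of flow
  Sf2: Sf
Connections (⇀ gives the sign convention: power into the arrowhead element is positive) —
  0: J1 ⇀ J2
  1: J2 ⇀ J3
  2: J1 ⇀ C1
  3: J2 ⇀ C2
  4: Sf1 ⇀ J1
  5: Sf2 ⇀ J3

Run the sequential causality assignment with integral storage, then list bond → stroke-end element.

b0 |J1
b1 |J3
b2 |J1
b3 |J2
b4 |Sf1
b5 |Sf2

#4 →Sf1  (Sf1 fixes flow; stroke at Sf1)
#5 →Sf2  (source Sf2 imposes f)
#0 →J1  (1-jn J1 has f-setter on 4)
#2 →J1  (J1: bond 4 brought flow, rest push out)
#1 →J3  (J3 flow already set via bond 5)
#3 →J2  (J2 needs exactly one e-in)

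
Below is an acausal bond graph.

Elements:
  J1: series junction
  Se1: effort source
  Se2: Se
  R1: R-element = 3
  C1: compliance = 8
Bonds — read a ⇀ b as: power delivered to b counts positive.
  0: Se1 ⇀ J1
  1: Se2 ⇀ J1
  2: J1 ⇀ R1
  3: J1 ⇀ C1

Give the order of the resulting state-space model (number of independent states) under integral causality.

b0 →J1  (Se1 fixes effort; stroke away)
b1 →J1  (Se2 (Se) sets effort on bond)
b3 →J1  (C1: C, integral causality)
b2 →R1  (J1: last free bond brings flow in)

1  (C1 all integral)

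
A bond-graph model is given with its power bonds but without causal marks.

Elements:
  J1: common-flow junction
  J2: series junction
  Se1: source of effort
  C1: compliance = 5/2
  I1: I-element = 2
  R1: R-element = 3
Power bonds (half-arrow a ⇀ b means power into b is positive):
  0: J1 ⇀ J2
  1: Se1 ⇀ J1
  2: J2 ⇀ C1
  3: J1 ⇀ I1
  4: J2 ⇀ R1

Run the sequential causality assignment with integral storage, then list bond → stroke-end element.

β1 stroke→J1  (Se1 fixes effort; stroke away)
β2 stroke→J2  (C1: C, integral causality)
β3 stroke→I1  (I1: I, integral causality)
β0 stroke→J1  (J1: bond 3 brought flow, rest push out)
β4 stroke→J2  (common-f at J2 fixed by 0)

bond 0 stroke→J1
bond 1 stroke→J1
bond 2 stroke→J2
bond 3 stroke→I1
bond 4 stroke→J2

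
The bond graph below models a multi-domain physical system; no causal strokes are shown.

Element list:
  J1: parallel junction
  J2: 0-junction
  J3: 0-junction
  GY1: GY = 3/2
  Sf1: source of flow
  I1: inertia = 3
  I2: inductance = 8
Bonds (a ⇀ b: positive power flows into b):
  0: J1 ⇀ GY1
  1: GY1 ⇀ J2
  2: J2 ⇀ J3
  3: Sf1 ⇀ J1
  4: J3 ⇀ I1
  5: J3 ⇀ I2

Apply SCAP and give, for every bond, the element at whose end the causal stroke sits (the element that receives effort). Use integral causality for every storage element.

#0 |J1
#1 |J2
#2 |J3
#3 |Sf1
#4 |I1
#5 |I2

bond 3 |Sf1  (Sf1: flow source, stroke at near end)
bond 0 |J1  (J1 needs exactly one e-in)
bond 1 |J2  (through GY1, causality inverts; strokes same side of GY1)
bond 2 |J3  (0-jn J2 has e-setter on 1)
bond 4 |I1  (J3: bond 2 brought effort, rest push out)
bond 5 |I2  (0-jn J3 has e-setter on 2)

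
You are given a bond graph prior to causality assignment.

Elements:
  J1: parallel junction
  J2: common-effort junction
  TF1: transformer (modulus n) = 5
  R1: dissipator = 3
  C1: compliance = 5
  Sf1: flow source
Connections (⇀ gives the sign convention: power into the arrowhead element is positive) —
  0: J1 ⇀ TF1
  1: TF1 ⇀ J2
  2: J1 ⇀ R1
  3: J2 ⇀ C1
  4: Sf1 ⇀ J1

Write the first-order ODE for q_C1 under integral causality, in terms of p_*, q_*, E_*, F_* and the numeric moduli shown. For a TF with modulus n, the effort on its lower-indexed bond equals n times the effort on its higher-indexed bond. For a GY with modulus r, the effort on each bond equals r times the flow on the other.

dq_C1/dt = 5*F_Sf1 - 5*q_C1/3

β4 stroke at Sf1  (Sf1 fixes flow; stroke at Sf1)
β3 stroke at J2  (C1 integral (e out))
β1 stroke at TF1  (common-e at J2 fixed by 3)
β0 stroke at J1  (TF1: transformer flips bond 1)
β2 stroke at R1  (J1 effort already set via bond 0)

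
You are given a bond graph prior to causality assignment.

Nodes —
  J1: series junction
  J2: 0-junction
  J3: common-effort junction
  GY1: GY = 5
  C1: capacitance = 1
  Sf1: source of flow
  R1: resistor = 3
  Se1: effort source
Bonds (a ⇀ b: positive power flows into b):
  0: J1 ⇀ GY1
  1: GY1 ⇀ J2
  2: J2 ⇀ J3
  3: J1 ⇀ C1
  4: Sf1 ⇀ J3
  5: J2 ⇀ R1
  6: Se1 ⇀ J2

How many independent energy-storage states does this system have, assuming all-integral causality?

#4 stroke at Sf1  (source Sf1 imposes f)
#6 stroke at J2  (source Se1 imposes e)
#1 stroke at GY1  (common-e at J2 fixed by 6)
#2 stroke at J3  (common-e at J2 fixed by 6)
#5 stroke at R1  (0-jn J2 has e-setter on 6)
#0 stroke at GY1  (GY1 both-in/both-out from 1)
#3 stroke at J1  (J1 flow already set via bond 0)

1  (C1 all integral)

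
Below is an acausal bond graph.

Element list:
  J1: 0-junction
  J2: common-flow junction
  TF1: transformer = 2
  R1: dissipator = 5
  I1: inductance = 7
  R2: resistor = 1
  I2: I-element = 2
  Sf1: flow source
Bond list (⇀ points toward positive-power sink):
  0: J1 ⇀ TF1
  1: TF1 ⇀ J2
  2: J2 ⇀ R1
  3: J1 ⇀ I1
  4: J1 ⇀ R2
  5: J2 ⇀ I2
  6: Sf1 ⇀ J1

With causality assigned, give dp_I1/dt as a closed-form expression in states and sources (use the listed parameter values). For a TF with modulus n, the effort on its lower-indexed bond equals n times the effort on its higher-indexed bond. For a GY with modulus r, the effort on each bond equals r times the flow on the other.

b6 stroke at Sf1  (source Sf1 imposes f)
b3 stroke at I1  (I1: I, integral causality)
b5 stroke at I2  (I2 outputs flow p/I2)
b1 stroke at J2  (J2: bond 5 brought flow, rest push out)
b2 stroke at J2  (1-jn J2 has f-setter on 5)
b0 stroke at TF1  (TF TF1: opposite of bond 1)
b4 stroke at J1  (only one effort-in slot at J1)

dp_I1/dt = F_Sf1 - p_I1/7 - p_I2/4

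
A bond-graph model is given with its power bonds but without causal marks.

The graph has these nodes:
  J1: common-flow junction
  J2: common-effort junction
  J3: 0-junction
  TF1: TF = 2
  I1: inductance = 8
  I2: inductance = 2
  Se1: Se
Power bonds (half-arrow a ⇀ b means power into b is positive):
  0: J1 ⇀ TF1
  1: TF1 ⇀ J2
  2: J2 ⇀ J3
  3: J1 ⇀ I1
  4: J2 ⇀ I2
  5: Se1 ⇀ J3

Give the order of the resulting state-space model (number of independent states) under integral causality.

b5 stroke→J3  (Se1: effort source, stroke at far end)
b2 stroke→J2  (J3: bond 5 brought effort, rest push out)
b1 stroke→TF1  (0-jn J2 has e-setter on 2)
b4 stroke→I2  (common-e at J2 fixed by 2)
b0 stroke→J1  (TF TF1: opposite of bond 1)
b3 stroke→I1  (closing 1-jn rule on J1)

2  (I1, I2 all integral)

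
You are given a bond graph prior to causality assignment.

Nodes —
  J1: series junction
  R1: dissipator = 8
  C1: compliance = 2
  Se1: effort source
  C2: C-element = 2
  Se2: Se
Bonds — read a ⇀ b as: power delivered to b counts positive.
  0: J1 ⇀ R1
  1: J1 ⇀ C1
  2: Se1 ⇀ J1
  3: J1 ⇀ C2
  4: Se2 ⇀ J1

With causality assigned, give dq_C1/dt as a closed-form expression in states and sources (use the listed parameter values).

b2 stroke at J1  (Se1 fixes effort; stroke away)
b4 stroke at J1  (source Se2 imposes e)
b1 stroke at J1  (prefer integral on C1)
b3 stroke at J1  (C2 integral (e out))
b0 stroke at R1  (J1: last free bond brings flow in)

dq_C1/dt = E_Se1/8 + E_Se2/8 - q_C1/16 - q_C2/16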